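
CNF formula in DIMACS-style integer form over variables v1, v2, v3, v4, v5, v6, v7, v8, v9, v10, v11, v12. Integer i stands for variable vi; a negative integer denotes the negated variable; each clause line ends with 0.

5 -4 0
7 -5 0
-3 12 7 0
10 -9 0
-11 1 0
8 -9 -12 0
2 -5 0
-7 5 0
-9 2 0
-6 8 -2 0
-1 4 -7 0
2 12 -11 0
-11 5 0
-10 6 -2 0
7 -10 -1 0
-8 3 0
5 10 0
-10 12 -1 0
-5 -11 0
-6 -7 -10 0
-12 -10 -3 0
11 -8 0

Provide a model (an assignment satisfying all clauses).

Pure literal: v9 appears only negated; assign v9 = False.
Try v1 = False.
  then v11 is forced to False.
  then v8 is forced to False.
Try v2 = False.
  then v5 is forced to False.
  then v4 is forced to False.
  then v7 is forced to False.
  then v10 is forced to True.
Set v3 = False and propagate.
v6, v12 are now unconstrained; take v6 = False, v12 = True.

v1=F, v2=F, v3=F, v4=F, v5=F, v6=F, v7=F, v8=F, v9=F, v10=T, v11=F, v12=T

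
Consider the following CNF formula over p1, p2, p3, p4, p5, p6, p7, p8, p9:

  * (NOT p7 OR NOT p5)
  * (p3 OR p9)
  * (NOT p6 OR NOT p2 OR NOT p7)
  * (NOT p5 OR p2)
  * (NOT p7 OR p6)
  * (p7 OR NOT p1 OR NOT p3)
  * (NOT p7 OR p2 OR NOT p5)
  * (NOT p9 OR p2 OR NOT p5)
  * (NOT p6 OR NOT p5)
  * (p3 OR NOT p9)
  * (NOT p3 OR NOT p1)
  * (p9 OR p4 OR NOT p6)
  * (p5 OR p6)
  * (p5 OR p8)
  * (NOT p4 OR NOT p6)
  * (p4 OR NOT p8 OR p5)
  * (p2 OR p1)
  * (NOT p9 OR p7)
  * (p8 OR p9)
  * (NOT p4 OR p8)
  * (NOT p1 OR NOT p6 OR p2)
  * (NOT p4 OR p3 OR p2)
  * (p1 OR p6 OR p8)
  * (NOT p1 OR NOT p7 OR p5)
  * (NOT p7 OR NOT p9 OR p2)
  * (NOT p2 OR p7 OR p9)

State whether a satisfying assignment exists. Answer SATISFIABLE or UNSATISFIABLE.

p2 = True:
  p6 = True:
    propagation gives p7=False, p5=False, p8=True, p4=False; an empty clause results — contradiction.
  p6 = False:
    propagation gives p7=False, p5=True, p9=False; an empty clause results — contradiction.
p2 = False:
  propagation gives p5=False, p6=True, p8=True, p4=False; an empty clause results — contradiction.
Every branch closes, so no satisfying assignment exists.

UNSATISFIABLE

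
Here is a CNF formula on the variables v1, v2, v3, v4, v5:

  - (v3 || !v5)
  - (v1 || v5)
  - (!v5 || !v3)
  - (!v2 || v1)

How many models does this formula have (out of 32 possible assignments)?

8

Split on v5, then v1.
  v5=1, v1=1: a clause becomes empty — 0.
  v5=1, v1=0: a clause becomes empty — 0.
  v5=0, v1=1: v2, v3, v4 free → 2^3 = 8.
  v5=0, v1=0: a clause becomes empty — 0.
Total: 0 + 0 + 8 + 0 = 8.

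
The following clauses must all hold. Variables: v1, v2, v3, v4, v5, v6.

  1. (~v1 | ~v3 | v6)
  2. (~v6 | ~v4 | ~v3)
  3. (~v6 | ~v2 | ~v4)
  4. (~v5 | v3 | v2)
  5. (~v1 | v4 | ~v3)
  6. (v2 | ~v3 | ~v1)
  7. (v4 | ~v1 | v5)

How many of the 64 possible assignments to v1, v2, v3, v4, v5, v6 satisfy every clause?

Case analysis on v3 and v1:
  v3=1, v1=1: a clause becomes empty — 0.
  v3=1, v1=0: v2, v5 free; 3 ways for (v4,v6) × 2^2 = 12.
  v3=0, v1=1: 6 of the 16 assignments to (v2,v4,v5,v6) work.
  v3=0, v1=0: 10 of the 16 assignments to (v2,v4,v5,v6) work.
Total: 0 + 12 + 6 + 10 = 28.

28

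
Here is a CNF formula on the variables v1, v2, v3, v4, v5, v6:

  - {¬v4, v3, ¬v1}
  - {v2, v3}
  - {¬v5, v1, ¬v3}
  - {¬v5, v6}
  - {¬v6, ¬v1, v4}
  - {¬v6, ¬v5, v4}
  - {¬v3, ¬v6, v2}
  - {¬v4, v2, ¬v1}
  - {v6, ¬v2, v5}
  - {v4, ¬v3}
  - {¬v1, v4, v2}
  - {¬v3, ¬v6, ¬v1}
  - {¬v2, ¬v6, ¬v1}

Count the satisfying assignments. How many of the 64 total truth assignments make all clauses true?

Satisfying assignments:
  v1=F v2=F v3=T v4=T v5=F v6=F
  v1=F v2=T v3=F v4=F v5=F v6=T
  v1=F v2=T v3=F v4=T v5=F v6=T
  v1=F v2=T v3=F v4=T v5=T v6=T
  v1=F v2=T v3=T v4=T v5=F v6=T
Count: 5.

5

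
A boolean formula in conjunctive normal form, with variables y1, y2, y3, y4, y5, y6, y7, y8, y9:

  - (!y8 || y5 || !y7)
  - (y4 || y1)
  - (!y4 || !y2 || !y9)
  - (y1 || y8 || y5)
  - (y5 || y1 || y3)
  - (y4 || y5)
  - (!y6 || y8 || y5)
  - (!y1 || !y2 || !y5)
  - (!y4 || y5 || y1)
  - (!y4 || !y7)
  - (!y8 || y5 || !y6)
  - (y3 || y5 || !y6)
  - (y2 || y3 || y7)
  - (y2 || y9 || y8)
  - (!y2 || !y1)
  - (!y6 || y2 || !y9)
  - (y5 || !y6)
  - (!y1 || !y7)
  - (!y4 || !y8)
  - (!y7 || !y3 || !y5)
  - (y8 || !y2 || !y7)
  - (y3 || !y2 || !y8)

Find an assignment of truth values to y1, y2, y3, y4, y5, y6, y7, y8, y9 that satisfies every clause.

Try y1 = True.
  then y2 is forced to False.
  then y7 is forced to False.
  then y3 is forced to True.
Branch on y4: take y4 = False.
  then y5 is forced to True.
Try y6 = True.
  then y9 is forced to False.
  then y8 is forced to True.

y1=T, y2=F, y3=T, y4=F, y5=T, y6=T, y7=F, y8=T, y9=F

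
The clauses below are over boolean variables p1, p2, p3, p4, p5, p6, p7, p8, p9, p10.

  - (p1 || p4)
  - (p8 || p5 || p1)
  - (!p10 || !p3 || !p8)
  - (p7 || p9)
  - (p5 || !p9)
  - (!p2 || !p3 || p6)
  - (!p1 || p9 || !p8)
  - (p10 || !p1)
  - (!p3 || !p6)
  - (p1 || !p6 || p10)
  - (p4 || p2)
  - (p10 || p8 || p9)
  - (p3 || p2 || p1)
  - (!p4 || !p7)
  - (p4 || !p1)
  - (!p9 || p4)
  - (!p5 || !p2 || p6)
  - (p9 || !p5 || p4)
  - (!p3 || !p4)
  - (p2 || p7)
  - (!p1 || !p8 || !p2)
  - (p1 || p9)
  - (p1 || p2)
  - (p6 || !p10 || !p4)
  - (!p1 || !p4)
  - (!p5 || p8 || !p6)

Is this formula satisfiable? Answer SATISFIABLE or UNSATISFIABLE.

SATISFIABLE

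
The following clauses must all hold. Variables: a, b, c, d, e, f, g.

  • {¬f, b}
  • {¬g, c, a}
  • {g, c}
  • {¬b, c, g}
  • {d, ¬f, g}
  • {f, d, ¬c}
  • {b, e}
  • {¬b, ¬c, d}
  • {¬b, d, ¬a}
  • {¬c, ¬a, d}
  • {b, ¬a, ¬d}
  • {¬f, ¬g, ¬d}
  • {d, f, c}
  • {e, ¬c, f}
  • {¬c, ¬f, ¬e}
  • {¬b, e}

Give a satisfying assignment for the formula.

Branch on a: take a = False.
Branch on b: take b = False.
  then f is forced to False.
  then e is forced to True.
Try c = True.
  then d is forced to True.
g is now unconstrained; take g = True.

a=False, b=False, c=True, d=True, e=True, f=False, g=True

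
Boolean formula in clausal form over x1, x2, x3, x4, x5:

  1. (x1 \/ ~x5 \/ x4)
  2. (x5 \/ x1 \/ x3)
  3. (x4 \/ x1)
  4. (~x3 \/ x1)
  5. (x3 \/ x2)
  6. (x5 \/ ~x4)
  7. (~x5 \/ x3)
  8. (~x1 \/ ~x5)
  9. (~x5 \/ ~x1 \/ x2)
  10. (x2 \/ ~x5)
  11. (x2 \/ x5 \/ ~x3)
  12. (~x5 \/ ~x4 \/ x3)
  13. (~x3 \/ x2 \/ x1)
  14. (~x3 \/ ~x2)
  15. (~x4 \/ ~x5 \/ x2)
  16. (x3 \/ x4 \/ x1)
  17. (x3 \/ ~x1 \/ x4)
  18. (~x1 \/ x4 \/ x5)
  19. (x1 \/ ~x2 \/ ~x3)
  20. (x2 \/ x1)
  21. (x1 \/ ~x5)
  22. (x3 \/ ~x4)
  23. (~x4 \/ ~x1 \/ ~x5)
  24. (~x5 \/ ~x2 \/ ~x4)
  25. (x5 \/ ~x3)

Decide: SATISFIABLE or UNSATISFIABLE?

UNSATISFIABLE

x5 = True:
  propagation gives x3=True, x1=True; an empty clause results — contradiction.
x5 = False:
  propagation gives x4=False, x1=True; an empty clause results — contradiction.
Every branch closes, so no satisfying assignment exists.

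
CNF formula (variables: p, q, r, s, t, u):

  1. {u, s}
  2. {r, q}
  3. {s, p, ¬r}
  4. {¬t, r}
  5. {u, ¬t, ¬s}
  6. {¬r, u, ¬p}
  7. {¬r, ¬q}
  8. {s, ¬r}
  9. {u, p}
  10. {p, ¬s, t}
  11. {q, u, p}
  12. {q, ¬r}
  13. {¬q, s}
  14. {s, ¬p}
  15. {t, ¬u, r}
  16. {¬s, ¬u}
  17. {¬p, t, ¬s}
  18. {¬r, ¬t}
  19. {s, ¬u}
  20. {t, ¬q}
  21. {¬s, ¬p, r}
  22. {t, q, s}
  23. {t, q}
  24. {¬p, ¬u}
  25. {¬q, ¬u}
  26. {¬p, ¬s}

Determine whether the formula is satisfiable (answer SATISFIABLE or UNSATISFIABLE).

UNSATISFIABLE

s = True:
  propagation gives u=False, t=False, p=True; an empty clause results — contradiction.
s = False:
  propagation gives u=True; an empty clause results — contradiction.
Every branch closes, so no satisfying assignment exists.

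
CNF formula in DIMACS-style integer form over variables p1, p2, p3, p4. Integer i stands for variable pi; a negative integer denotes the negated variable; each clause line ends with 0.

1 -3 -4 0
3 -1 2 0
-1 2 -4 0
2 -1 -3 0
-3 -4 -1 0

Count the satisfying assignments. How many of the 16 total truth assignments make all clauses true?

Split on p1, then p3.
  p1=T, p3=T: remaining (p2,p4) ∈ {(T,F)} — 1.
  p1=T, p3=F: remaining (p2,p4) ∈ {(T,F); (T,T)} — 2.
  p1=F, p3=T: remaining (p2,p4) ∈ {(F,F); (T,F)} — 2.
  p1=F, p3=F: remaining (p2,p4) ∈ {(F,F); (F,T); (T,F); (T,T)} — 4.
Total: 1 + 2 + 2 + 4 = 9.

9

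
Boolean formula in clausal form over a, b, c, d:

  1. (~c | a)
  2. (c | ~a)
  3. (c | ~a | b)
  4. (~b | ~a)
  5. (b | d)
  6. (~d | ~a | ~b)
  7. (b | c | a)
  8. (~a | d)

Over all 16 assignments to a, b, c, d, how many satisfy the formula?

3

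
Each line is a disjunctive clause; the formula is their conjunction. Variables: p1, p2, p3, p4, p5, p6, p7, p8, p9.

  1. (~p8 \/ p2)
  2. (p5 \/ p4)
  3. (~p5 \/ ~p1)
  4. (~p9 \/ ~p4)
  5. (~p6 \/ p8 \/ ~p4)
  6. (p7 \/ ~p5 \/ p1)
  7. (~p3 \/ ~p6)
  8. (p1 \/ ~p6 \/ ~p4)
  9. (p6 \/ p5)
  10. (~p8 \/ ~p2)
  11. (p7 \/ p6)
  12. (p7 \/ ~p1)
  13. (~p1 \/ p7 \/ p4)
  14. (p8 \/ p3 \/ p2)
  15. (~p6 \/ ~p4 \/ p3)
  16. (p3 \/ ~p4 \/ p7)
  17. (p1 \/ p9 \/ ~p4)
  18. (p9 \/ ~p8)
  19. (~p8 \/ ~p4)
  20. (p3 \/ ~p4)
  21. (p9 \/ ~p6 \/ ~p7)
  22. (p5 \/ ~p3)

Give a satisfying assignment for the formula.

p1=0, p2=1, p3=0, p4=0, p5=1, p6=0, p7=1, p8=0, p9=1

Check each clause:
  1. (p2 \/ ~p8) — ~p8 is true.
  2. (p4 \/ p5) — p5 is true.
  3. (~p5 \/ ~p1) — ~p1 is true.
  4. (~p4 \/ ~p9) — ~p4 is true.
  5. (~p6 \/ p8 \/ ~p4) — ~p6 is true.
  6. (~p5 \/ p1 \/ p7) — p7 is true.
  7. (~p3 \/ ~p6) — ~p6 is true.
  8. (p1 \/ ~p4 \/ ~p6) — ~p6 is true.
  9. (p5 \/ p6) — p5 is true.
  10. (~p2 \/ ~p8) — ~p8 is true.
  11. (p7 \/ p6) — p7 is true.
  12. (p7 \/ ~p1) — ~p1 is true.
  13. (p4 \/ ~p1 \/ p7) — ~p1 is true.
  14. (p8 \/ p3 \/ p2) — p2 is true.
  15. (~p6 \/ ~p4 \/ p3) — ~p6 is true.
  16. (~p4 \/ p3 \/ p7) — ~p4 is true.
  17. (p1 \/ ~p4 \/ p9) — p9 is true.
  18. (~p8 \/ p9) — ~p8 is true.
  19. (~p8 \/ ~p4) — ~p8 is true.
  20. (p3 \/ ~p4) — ~p4 is true.
  21. (~p7 \/ ~p6 \/ p9) — p9 is true.
  22. (~p3 \/ p5) — p5 is true.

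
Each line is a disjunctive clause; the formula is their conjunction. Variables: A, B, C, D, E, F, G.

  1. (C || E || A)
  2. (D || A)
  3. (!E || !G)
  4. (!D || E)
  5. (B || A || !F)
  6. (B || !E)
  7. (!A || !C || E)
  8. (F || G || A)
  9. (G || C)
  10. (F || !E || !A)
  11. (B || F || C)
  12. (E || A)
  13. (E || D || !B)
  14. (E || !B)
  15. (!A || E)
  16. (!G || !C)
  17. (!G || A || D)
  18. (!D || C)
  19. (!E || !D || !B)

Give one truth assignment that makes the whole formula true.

A=True, B=True, C=True, D=False, E=True, F=True, G=False

Check each clause:
  1. (C || E || A) — A is true.
  2. (D || A) — A is true.
  3. (!E || !G) — !G is true.
  4. (E || !D) — !D is true.
  5. (A || !F || B) — A is true.
  6. (B || !E) — B is true.
  7. (E || !A || !C) — E is true.
  8. (F || G || A) — A is true.
  9. (C || G) — C is true.
  10. (F || !A || !E) — F is true.
  11. (C || F || B) — B is true.
  12. (E || A) — A is true.
  13. (D || !B || E) — E is true.
  14. (!B || E) — E is true.
  15. (E || !A) — E is true.
  16. (!C || !G) — !G is true.
  17. (A || !G || D) — A is true.
  18. (C || !D) — C is true.
  19. (!B || !E || !D) — !D is true.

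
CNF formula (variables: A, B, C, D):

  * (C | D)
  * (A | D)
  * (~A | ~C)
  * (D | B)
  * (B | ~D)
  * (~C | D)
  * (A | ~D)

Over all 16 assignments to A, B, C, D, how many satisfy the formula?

The models are:
  A=T B=T C=F D=T
That's 1 in total.

1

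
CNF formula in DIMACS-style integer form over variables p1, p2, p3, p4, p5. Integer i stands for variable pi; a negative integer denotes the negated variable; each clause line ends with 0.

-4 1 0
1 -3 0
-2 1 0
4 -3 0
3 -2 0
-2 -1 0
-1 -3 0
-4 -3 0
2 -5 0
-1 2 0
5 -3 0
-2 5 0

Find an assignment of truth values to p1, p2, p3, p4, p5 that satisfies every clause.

Try p1 = False.
  then p4 is forced to False.
  then p3 is forced to False.
  then p2 is forced to False.
  then p5 is forced to False.

p1 = False, p2 = False, p3 = False, p4 = False, p5 = False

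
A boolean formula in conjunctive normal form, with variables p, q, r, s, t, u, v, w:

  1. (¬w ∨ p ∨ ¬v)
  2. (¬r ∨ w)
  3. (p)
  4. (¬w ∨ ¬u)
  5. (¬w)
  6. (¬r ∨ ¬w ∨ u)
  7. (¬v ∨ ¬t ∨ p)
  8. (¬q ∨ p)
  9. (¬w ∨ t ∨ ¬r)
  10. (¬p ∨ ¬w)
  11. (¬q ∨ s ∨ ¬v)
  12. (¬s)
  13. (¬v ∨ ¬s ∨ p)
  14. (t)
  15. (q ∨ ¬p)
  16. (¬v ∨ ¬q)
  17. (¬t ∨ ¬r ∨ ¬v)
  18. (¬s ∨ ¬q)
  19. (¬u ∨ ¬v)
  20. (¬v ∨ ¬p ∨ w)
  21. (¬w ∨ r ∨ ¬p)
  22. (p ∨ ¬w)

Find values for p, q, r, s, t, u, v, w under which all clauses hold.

p=T  q=T  r=F  s=F  t=T  u=F  v=F  w=F

Unit propagation: (p) forces p = True.
Unit propagation: (¬w) forces w = False.
The clause (¬r) is unit: r must be False.
(¬s) is a unit clause, so s = False.
The clause (t) is unit: t must be True.
Unit propagation: (q) forces q = True.
The clause (¬v) is unit: v must be False.
u is now unconstrained; take u = False.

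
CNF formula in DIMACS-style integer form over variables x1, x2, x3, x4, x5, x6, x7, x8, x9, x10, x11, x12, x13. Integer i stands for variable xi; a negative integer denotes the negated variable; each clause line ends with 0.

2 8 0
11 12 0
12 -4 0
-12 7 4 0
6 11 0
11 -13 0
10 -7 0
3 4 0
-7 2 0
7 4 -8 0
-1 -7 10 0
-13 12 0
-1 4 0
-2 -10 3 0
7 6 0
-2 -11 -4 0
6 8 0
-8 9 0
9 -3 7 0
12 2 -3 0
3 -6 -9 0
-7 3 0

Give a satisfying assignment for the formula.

x1=False, x2=True, x3=True, x4=False, x5=False, x6=True, x7=True, x8=False, x9=False, x10=True, x11=True, x12=True, x13=True

Check each clause:
  1. {x8, x2} — x2 is true.
  2. {x12, x11} — x11 is true.
  3. {¬x4, x12} — ¬x4 is true.
  4. {x7, x4, ¬x12} — x7 is true.
  5. {x6, x11} — x11 is true.
  6. {x11, ¬x13} — x11 is true.
  7. {¬x7, x10} — x10 is true.
  8. {x4, x3} — x3 is true.
  9. {¬x7, x2} — x2 is true.
  10. {x4, ¬x8, x7} — ¬x8 is true.
  11. {¬x1, ¬x7, x10} — x10 is true.
  12. {¬x13, x12} — x12 is true.
  13. {¬x1, x4} — ¬x1 is true.
  14. {x3, ¬x10, ¬x2} — x3 is true.
  15. {x6, x7} — x6 is true.
  16. {¬x4, ¬x11, ¬x2} — ¬x4 is true.
  17. {x6, x8} — x6 is true.
  18. {¬x8, x9} — ¬x8 is true.
  19. {x7, ¬x3, x9} — x7 is true.
  20. {x2, ¬x3, x12} — x2 is true.
  21. {¬x6, ¬x9, x3} — x3 is true.
  22. {¬x7, x3} — x3 is true.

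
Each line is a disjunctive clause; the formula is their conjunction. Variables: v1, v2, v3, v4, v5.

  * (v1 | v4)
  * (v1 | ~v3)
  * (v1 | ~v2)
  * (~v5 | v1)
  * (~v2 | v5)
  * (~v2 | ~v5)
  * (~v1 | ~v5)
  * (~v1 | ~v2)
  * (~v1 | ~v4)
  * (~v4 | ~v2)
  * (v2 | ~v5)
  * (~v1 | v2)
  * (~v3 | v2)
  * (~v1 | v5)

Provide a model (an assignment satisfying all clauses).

v1=False, v2=False, v3=False, v4=True, v5=False

Check each clause:
  1. (v1 | v4) — v4 is true.
  2. (v1 | ~v3) — ~v3 is true.
  3. (v1 | ~v2) — ~v2 is true.
  4. (~v5 | v1) — ~v5 is true.
  5. (v5 | ~v2) — ~v2 is true.
  6. (~v5 | ~v2) — ~v5 is true.
  7. (~v5 | ~v1) — ~v5 is true.
  8. (~v2 | ~v1) — ~v1 is true.
  9. (~v4 | ~v1) — ~v1 is true.
  10. (~v4 | ~v2) — ~v2 is true.
  11. (~v5 | v2) — ~v5 is true.
  12. (v2 | ~v1) — ~v1 is true.
  13. (v2 | ~v3) — ~v3 is true.
  14. (~v1 | v5) — ~v1 is true.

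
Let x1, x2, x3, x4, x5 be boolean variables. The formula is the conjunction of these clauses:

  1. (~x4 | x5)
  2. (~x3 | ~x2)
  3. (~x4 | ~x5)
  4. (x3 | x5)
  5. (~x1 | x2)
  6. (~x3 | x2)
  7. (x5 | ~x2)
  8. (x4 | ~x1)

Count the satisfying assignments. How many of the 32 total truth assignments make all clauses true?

2

The models are:
  x1=0 x2=0 x3=0 x4=0 x5=1
  x1=0 x2=1 x3=0 x4=0 x5=1
Count: 2.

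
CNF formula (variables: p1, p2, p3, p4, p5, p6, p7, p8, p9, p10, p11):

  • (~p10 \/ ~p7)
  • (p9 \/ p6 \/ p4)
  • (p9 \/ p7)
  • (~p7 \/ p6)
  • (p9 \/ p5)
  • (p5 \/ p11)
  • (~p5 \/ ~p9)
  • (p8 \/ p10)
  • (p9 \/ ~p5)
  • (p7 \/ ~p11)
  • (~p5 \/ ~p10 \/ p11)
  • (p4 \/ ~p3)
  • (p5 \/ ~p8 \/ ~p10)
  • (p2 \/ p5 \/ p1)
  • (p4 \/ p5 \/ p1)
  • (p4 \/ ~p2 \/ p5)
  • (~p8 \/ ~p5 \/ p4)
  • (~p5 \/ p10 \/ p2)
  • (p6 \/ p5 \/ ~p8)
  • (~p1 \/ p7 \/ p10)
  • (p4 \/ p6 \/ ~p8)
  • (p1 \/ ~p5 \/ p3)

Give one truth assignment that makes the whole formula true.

p1 = 0, p2 = 1, p3 = 0, p4 = 1, p5 = 0, p6 = 1, p7 = 1, p8 = 1, p9 = 1, p10 = 0, p11 = 1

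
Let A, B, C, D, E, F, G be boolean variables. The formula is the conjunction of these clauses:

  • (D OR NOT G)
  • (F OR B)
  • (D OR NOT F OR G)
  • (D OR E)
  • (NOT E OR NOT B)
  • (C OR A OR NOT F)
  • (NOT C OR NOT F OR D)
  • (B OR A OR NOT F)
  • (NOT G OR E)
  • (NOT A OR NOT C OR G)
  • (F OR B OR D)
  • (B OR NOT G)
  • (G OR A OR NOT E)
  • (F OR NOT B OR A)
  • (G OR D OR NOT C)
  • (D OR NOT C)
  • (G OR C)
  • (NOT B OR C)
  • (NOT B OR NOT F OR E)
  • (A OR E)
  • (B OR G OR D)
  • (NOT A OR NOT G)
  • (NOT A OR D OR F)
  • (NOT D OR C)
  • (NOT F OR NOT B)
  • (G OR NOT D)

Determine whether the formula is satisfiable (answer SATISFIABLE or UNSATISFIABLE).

UNSATISFIABLE

D = True:
  propagation gives C=True, G=True, E=True, B=False; an empty clause results — contradiction.
D = False:
  propagation gives G=False, F=False, B=True, E=True; an empty clause results — contradiction.
Every branch closes, so no satisfying assignment exists.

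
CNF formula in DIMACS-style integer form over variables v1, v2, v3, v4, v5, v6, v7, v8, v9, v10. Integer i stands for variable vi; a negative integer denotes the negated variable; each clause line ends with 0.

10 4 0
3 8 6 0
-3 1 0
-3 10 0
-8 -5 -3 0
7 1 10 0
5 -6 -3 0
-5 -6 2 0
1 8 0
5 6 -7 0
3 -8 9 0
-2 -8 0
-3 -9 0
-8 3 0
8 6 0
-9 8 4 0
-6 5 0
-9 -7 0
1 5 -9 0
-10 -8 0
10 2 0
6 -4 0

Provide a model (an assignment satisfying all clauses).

Pure literal: v1 appears only positively; assign v1 = True.
Set v2 = True and propagate.
  then v8 is forced to False.
  then v6 is forced to True.
  then v5 is forced to True.
Try v3 = True.
  then v10 is forced to True.
  then v9 is forced to False.
v4, v7 are now unconstrained; take v4 = False, v7 = False.
Every clause has at least one true literal under this assignment.

v1=True, v2=True, v3=True, v4=False, v5=True, v6=True, v7=False, v8=False, v9=False, v10=True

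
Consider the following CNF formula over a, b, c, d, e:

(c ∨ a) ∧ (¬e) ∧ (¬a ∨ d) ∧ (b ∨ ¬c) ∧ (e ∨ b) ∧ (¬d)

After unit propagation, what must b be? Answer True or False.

True

(¬e) is a unit clause: e = False.
In (e ∨ b), e is now false; b must hold, so b = True.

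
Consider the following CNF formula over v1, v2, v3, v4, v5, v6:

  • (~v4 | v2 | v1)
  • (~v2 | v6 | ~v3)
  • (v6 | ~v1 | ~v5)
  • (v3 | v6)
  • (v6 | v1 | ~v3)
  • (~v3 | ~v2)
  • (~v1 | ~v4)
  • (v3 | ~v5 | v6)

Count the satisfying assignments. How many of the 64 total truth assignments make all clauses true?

15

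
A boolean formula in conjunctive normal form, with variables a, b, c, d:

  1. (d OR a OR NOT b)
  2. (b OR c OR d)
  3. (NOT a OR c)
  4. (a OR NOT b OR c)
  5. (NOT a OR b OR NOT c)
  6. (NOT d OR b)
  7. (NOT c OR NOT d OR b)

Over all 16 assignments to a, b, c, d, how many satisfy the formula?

The models are:
  a=F b=F c=T d=F
  a=F b=T c=T d=T
  a=T b=T c=T d=F
  a=T b=T c=T d=T
That's 4 in total.

4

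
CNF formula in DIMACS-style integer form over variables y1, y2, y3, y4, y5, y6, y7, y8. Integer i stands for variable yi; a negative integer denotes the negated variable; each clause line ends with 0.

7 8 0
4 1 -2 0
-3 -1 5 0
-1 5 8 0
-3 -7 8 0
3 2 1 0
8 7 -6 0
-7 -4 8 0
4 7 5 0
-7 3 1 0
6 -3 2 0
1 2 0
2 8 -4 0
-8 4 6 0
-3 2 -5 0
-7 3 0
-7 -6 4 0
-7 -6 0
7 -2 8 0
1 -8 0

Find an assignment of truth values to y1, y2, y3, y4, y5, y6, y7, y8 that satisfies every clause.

y1 = True, y2 = False, y3 = False, y4 = False, y5 = True, y6 = True, y7 = False, y8 = True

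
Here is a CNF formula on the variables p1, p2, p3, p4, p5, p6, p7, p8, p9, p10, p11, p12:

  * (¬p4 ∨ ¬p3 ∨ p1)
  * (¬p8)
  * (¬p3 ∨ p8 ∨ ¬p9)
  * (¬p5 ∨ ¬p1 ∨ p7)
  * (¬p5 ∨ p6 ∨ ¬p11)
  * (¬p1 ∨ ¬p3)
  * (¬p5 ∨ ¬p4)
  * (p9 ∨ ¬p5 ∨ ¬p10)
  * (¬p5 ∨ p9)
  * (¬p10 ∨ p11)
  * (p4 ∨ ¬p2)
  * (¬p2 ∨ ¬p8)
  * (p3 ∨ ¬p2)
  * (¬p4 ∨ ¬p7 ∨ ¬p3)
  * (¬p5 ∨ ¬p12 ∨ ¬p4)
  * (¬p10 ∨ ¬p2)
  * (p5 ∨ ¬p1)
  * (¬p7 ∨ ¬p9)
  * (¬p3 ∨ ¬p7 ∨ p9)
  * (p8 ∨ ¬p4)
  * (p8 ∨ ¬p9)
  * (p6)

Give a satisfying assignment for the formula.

p1=False, p2=False, p3=True, p4=False, p5=False, p6=True, p7=False, p8=False, p9=False, p10=False, p11=True, p12=True

Check each clause:
  1. (¬p4 ∨ p1 ∨ ¬p3) — ¬p4 is true.
  2. (¬p8) — ¬p8 is true.
  3. (¬p9 ∨ ¬p3 ∨ p8) — ¬p9 is true.
  4. (¬p1 ∨ p7 ∨ ¬p5) — ¬p5 is true.
  5. (¬p11 ∨ ¬p5 ∨ p6) — ¬p5 is true.
  6. (¬p1 ∨ ¬p3) — ¬p1 is true.
  7. (¬p4 ∨ ¬p5) — ¬p5 is true.
  8. (¬p10 ∨ p9 ∨ ¬p5) — ¬p5 is true.
  9. (¬p5 ∨ p9) — ¬p5 is true.
  10. (p11 ∨ ¬p10) — p11 is true.
  11. (p4 ∨ ¬p2) — ¬p2 is true.
  12. (¬p8 ∨ ¬p2) — ¬p8 is true.
  13. (¬p2 ∨ p3) — p3 is true.
  14. (¬p7 ∨ ¬p4 ∨ ¬p3) — ¬p7 is true.
  15. (¬p4 ∨ ¬p12 ∨ ¬p5) — ¬p5 is true.
  16. (¬p10 ∨ ¬p2) — ¬p2 is true.
  17. (p5 ∨ ¬p1) — ¬p1 is true.
  18. (¬p7 ∨ ¬p9) — ¬p7 is true.
  19. (¬p3 ∨ ¬p7 ∨ p9) — ¬p7 is true.
  20. (¬p4 ∨ p8) — ¬p4 is true.
  21. (¬p9 ∨ p8) — ¬p9 is true.
  22. (p6) — p6 is true.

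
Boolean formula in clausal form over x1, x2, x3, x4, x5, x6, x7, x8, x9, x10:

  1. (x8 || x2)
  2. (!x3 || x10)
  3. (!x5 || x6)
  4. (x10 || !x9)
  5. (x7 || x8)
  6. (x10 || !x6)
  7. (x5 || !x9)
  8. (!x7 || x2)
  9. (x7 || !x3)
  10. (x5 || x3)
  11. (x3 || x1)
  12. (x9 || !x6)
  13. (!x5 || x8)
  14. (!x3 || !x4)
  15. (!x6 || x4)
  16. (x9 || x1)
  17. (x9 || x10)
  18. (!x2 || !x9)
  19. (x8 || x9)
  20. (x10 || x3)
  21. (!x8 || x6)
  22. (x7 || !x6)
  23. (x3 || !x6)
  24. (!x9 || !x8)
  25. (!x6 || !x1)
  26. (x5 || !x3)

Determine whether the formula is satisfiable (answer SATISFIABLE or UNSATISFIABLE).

x3 = True:
  propagation gives x10=True, x7=True, x2=True, x4=False; an empty clause results — contradiction.
x3 = False:
  propagation gives x5=True, x6=True; an empty clause results — contradiction.
Every branch closes, so no satisfying assignment exists.

UNSATISFIABLE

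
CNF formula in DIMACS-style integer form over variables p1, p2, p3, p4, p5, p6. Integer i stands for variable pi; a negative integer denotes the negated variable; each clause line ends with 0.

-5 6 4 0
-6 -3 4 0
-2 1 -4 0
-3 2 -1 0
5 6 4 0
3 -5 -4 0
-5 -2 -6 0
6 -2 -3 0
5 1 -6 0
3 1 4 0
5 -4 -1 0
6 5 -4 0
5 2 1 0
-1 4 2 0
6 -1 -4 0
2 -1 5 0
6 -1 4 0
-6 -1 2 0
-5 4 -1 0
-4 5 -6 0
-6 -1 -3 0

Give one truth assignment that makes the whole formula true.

p1 = 0  p2 = 0  p3 = 1  p4 = 1  p5 = 1  p6 = 1

Check each clause:
  1. (p4 || !p5 || p6) — p4 is true.
  2. (p4 || !p6 || !p3) — p4 is true.
  3. (p1 || !p4 || !p2) — !p2 is true.
  4. (p2 || !p3 || !p1) — !p1 is true.
  5. (p4 || p6 || p5) — p4 is true.
  6. (!p5 || !p4 || p3) — p3 is true.
  7. (!p6 || !p2 || !p5) — !p2 is true.
  8. (p6 || !p2 || !p3) — p6 is true.
  9. (!p6 || p5 || p1) — p5 is true.
  10. (p4 || p3 || p1) — p3 is true.
  11. (!p1 || !p4 || p5) — p5 is true.
  12. (p6 || !p4 || p5) — p5 is true.
  13. (p1 || p2 || p5) — p5 is true.
  14. (p4 || p2 || !p1) — p4 is true.
  15. (!p1 || p6 || !p4) — p6 is true.
  16. (p2 || !p1 || p5) — p5 is true.
  17. (!p1 || p4 || p6) — p4 is true.
  18. (p2 || !p6 || !p1) — !p1 is true.
  19. (!p5 || p4 || !p1) — p4 is true.
  20. (p5 || !p4 || !p6) — p5 is true.
  21. (!p6 || !p1 || !p3) — !p1 is true.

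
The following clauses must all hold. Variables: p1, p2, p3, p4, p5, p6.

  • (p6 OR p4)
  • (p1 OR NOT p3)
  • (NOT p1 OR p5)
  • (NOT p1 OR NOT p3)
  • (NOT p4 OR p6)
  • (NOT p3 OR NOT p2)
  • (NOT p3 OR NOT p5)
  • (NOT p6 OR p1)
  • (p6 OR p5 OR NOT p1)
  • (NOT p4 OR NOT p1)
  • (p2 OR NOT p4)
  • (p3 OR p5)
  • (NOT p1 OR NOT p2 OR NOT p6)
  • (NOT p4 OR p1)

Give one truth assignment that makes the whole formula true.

p1 = True, p2 = False, p3 = False, p4 = False, p5 = True, p6 = True

Check each clause:
  1. (p4 OR p6) — p6 is true.
  2. (p1 OR NOT p3) — p1 is true.
  3. (NOT p1 OR p5) — p5 is true.
  4. (NOT p3 OR NOT p1) — NOT p3 is true.
  5. (NOT p4 OR p6) — NOT p4 is true.
  6. (NOT p2 OR NOT p3) — NOT p3 is true.
  7. (NOT p3 OR NOT p5) — NOT p3 is true.
  8. (NOT p6 OR p1) — p1 is true.
  9. (NOT p1 OR p5 OR p6) — p5 is true.
  10. (NOT p4 OR NOT p1) — NOT p4 is true.
  11. (NOT p4 OR p2) — NOT p4 is true.
  12. (p5 OR p3) — p5 is true.
  13. (NOT p6 OR NOT p1 OR NOT p2) — NOT p2 is true.
  14. (p1 OR NOT p4) — p1 is true.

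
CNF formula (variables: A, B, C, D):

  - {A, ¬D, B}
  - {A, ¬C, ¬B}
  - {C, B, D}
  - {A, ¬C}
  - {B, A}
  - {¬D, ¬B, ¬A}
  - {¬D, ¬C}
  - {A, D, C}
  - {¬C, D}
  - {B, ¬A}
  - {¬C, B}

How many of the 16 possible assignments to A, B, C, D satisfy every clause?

2

Satisfying assignments:
  A=F B=T C=F D=T
  A=T B=T C=F D=F
That's 2 in total.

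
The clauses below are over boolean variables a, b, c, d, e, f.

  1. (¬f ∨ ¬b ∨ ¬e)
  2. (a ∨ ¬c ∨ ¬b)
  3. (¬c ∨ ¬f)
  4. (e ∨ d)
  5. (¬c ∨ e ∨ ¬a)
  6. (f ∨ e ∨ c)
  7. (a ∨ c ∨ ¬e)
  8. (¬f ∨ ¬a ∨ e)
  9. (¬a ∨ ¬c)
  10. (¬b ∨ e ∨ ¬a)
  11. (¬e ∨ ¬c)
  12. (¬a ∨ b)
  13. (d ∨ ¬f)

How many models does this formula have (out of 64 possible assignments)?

5

Satisfying assignments:
  a=0 b=0 c=0 d=1 e=0 f=1
  a=0 b=0 c=1 d=1 e=0 f=0
  a=0 b=1 c=0 d=1 e=0 f=1
  a=1 b=1 c=0 d=0 e=1 f=0
  a=1 b=1 c=0 d=1 e=1 f=0
Count: 5.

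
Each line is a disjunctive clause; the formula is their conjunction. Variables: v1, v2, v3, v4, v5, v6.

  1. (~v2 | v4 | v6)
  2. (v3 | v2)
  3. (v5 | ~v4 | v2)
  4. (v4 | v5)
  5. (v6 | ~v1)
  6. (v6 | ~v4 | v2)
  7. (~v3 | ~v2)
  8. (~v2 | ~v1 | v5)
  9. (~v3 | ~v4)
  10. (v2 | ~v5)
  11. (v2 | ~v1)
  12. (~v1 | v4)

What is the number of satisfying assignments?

Satisfying assignments:
  v1=0 v2=1 v3=0 v4=0 v5=1 v6=1
  v1=0 v2=1 v3=0 v4=1 v5=0 v6=0
  v1=0 v2=1 v3=0 v4=1 v5=0 v6=1
  v1=0 v2=1 v3=0 v4=1 v5=1 v6=0
  v1=0 v2=1 v3=0 v4=1 v5=1 v6=1
  v1=1 v2=1 v3=0 v4=1 v5=1 v6=1
That's 6 in total.

6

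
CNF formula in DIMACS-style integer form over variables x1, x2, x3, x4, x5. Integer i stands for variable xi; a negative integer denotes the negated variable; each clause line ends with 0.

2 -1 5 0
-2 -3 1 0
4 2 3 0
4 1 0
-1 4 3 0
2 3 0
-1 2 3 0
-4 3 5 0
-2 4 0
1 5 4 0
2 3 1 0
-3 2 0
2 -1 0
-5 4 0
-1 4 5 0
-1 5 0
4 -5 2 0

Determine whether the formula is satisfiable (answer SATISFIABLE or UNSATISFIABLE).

SATISFIABLE

Try x1 = True.
  then x2 is forced to True.
  then x4 is forced to True.
  then x5 is forced to True.
x3 is now unconstrained; take x3 = False.
Every clause has at least one true literal under this assignment.
So x1 = True, x2 = True, x3 = False, x4 = True, x5 = True is a satisfying assignment.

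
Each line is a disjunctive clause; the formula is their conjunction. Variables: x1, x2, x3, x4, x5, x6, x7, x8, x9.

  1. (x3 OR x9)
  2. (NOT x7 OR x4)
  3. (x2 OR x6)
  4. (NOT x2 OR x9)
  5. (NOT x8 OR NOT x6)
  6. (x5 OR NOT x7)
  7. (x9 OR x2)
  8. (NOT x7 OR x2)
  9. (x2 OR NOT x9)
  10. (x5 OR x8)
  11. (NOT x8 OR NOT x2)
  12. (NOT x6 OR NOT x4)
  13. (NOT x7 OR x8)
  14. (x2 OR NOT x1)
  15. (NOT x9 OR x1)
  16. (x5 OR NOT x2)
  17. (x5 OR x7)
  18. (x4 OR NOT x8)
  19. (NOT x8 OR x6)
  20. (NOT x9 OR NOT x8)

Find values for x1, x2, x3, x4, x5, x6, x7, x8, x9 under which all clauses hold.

x1=T  x2=T  x3=F  x4=T  x5=T  x6=F  x7=F  x8=F  x9=T

Check each clause:
  1. (x9 OR x3) — x9 is true.
  2. (x4 OR NOT x7) — NOT x7 is true.
  3. (x6 OR x2) — x2 is true.
  4. (x9 OR NOT x2) — x9 is true.
  5. (NOT x8 OR NOT x6) — NOT x8 is true.
  6. (NOT x7 OR x5) — NOT x7 is true.
  7. (x2 OR x9) — x9 is true.
  8. (x2 OR NOT x7) — NOT x7 is true.
  9. (x2 OR NOT x9) — x2 is true.
  10. (x8 OR x5) — x5 is true.
  11. (NOT x2 OR NOT x8) — NOT x8 is true.
  12. (NOT x4 OR NOT x6) — NOT x6 is true.
  13. (x8 OR NOT x7) — NOT x7 is true.
  14. (x2 OR NOT x1) — x2 is true.
  15. (x1 OR NOT x9) — x1 is true.
  16. (NOT x2 OR x5) — x5 is true.
  17. (x7 OR x5) — x5 is true.
  18. (x4 OR NOT x8) — NOT x8 is true.
  19. (NOT x8 OR x6) — NOT x8 is true.
  20. (NOT x9 OR NOT x8) — NOT x8 is true.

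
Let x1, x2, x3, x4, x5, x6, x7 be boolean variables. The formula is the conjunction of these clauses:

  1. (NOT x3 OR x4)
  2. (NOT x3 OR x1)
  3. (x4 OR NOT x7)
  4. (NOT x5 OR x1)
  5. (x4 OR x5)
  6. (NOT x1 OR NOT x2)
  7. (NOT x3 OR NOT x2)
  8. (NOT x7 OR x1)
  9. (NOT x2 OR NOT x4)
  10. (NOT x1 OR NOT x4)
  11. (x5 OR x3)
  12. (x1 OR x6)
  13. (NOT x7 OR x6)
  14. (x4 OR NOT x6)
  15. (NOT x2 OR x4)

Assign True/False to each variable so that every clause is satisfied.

Pure literal: x2 appears only negated; assign x2 = False.
x7 occurs only negated in the remaining clauses — set x7 = False.
Branch on x1: take x1 = True.
  then x4 is forced to False.
  then x3 is forced to False.
  then x5 is forced to True.
  then x6 is forced to False.
Check each clause:
  1. (NOT x3 OR x4) — NOT x3 is true.
  2. (NOT x3 OR x1) — x1 is true.
  3. (NOT x7 OR x4) — NOT x7 is true.
  4. (NOT x5 OR x1) — x1 is true.
  5. (x4 OR x5) — x5 is true.
  6. (NOT x2 OR NOT x1) — NOT x2 is true.
  7. (NOT x3 OR NOT x2) — NOT x3 is true.
  8. (NOT x7 OR x1) — x1 is true.
  9. (NOT x2 OR NOT x4) — NOT x4 is true.
  10. (NOT x4 OR NOT x1) — NOT x4 is true.
  11. (x3 OR x5) — x5 is true.
  12. (x6 OR x1) — x1 is true.
  13. (NOT x7 OR x6) — NOT x7 is true.
  14. (x4 OR NOT x6) — NOT x6 is true.
  15. (NOT x2 OR x4) — NOT x2 is true.

x1 = True  x2 = False  x3 = False  x4 = False  x5 = True  x6 = False  x7 = False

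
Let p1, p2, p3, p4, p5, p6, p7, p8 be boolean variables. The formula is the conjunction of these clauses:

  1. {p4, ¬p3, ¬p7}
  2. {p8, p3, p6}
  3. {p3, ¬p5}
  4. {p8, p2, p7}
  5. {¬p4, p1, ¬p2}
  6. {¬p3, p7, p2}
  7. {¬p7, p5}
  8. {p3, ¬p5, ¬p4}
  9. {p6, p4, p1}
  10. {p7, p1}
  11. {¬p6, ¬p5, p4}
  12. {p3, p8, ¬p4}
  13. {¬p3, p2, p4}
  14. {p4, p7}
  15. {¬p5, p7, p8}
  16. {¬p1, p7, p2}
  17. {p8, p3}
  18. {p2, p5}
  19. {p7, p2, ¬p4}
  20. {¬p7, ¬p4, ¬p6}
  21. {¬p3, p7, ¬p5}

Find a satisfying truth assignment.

p1=True, p2=True, p3=True, p4=True, p5=True, p6=False, p7=True, p8=False

Branch on p1: take p1 = True.
For the remaining variables, p2 = True, p3 = True, p4 = True, p5 = True, p6 = False, p7 = True, p8 = False works.
Every clause has at least one true literal under this assignment.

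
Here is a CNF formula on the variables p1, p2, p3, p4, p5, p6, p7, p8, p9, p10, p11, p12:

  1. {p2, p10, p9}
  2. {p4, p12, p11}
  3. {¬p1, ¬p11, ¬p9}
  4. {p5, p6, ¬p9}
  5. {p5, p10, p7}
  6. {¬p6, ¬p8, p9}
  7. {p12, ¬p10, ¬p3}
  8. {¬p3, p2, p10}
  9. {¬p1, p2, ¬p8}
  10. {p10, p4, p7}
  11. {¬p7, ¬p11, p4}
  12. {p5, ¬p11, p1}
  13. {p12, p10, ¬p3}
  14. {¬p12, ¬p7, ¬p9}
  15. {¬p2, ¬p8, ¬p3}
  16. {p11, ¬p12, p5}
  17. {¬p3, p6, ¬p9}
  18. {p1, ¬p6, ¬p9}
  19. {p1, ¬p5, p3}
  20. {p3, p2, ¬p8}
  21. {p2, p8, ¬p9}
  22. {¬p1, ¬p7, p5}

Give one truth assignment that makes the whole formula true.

p1=True, p2=True, p3=True, p4=True, p5=True, p6=True, p7=False, p8=False, p9=False, p10=False, p11=True, p12=True

p4 occurs only positively in the remaining clauses — set p4 = True.
Set p1 = True and propagate.
Set p2 = True and propagate.
Set p3 = True and propagate.
  then p8 is forced to False.
For the remaining variables, p5 = True, p6 = True, p7 = False, p9 = False, p10 = False, p11 = True, p12 = True works.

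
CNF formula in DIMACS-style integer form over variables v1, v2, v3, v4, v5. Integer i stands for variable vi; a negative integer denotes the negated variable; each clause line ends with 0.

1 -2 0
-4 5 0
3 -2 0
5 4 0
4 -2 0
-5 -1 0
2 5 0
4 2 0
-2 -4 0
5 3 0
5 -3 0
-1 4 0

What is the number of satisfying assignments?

2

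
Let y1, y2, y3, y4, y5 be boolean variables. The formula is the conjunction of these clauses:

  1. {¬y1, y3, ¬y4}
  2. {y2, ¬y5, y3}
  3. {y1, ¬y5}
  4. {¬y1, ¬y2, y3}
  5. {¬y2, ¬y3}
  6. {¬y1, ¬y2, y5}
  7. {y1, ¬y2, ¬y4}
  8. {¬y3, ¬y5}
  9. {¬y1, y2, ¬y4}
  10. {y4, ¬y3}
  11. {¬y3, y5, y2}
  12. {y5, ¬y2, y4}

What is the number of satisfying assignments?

3

The models are:
  y1=F y2=F y3=F y4=F y5=F
  y1=F y2=F y3=F y4=T y5=F
  y1=T y2=F y3=F y4=F y5=F
Count: 3.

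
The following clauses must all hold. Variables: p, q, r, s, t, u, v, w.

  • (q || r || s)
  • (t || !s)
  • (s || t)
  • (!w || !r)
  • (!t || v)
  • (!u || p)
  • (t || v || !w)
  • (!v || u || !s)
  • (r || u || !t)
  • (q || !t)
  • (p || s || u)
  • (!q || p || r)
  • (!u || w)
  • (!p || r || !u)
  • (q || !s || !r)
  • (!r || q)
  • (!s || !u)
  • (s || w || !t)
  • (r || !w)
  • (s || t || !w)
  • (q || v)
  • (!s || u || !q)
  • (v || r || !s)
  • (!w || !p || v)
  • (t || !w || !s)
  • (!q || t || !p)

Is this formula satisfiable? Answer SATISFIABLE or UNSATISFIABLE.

s = True:
  propagation gives t=True, v=True, u=True; an empty clause results — contradiction.
s = False:
  propagation gives t=True, v=True, q=True, w=True; an empty clause results — contradiction.
Every branch closes, so no satisfying assignment exists.

UNSATISFIABLE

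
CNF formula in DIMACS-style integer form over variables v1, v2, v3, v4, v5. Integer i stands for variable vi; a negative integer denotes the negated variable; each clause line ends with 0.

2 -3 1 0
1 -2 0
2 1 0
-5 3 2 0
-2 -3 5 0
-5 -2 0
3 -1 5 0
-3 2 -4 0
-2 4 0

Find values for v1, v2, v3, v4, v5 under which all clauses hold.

v1 = True, v2 = False, v3 = True, v4 = False, v5 = True

Try v1 = True.
For the remaining variables, v2 = False, v3 = True, v4 = False, v5 = True works.
Check each clause:
  1. (v1 | v2 | ~v3) — v1 is true.
  2. (~v2 | v1) — v1 is true.
  3. (v1 | v2) — v1 is true.
  4. (~v5 | v2 | v3) — v3 is true.
  5. (v5 | ~v3 | ~v2) — v5 is true.
  6. (~v2 | ~v5) — ~v2 is true.
  7. (v3 | v5 | ~v1) — v3 is true.
  8. (v2 | ~v4 | ~v3) — ~v4 is true.
  9. (~v2 | v4) — ~v2 is true.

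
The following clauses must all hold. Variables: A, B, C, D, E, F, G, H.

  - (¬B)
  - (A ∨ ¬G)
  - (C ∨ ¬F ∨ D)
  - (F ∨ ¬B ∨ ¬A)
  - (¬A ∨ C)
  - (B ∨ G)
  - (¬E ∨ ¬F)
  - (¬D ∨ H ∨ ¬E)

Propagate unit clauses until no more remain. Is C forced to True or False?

True

(¬B) stands alone — B = False.
In (B ∨ G), B is now false; G must hold, so G = True.
In (¬G ∨ A), ¬G is now false; A must hold, so A = True.
(C ∨ ¬A) with A = True leaves only C, so C = True.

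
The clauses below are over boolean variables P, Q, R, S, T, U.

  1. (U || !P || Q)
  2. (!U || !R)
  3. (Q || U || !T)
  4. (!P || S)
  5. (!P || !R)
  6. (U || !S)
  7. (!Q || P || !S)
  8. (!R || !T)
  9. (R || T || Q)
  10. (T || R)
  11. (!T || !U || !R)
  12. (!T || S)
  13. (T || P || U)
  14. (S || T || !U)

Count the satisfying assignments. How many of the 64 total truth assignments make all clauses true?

3

Satisfying assignments:
  P=0 Q=0 R=0 S=1 T=1 U=1
  P=1 Q=0 R=0 S=1 T=1 U=1
  P=1 Q=1 R=0 S=1 T=1 U=1
That's 3 in total.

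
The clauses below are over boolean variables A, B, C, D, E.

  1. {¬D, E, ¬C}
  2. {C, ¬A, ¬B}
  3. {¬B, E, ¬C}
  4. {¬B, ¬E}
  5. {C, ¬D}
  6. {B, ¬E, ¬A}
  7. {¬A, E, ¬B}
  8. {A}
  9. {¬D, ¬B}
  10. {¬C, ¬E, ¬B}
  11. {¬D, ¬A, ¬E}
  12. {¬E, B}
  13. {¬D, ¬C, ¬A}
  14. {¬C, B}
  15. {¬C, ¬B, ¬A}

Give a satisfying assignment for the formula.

Unit propagation: (A) forces A = True.
Pure literal: D appears only negated; assign D = False.
Set B = False and propagate.
  then E is forced to False.
  then C is forced to False.

A = T, B = F, C = F, D = F, E = F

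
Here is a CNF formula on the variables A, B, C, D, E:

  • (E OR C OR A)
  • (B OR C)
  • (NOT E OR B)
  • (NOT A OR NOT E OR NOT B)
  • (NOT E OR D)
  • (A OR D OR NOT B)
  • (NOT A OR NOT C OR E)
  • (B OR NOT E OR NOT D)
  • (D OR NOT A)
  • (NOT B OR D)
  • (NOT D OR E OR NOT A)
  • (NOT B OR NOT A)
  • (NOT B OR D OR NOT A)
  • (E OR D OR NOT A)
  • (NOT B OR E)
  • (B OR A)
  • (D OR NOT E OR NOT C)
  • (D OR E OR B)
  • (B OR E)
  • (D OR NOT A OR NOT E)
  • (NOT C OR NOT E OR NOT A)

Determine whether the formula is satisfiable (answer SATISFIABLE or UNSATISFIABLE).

SATISFIABLE

Branch on A: take A = False.
  then B is forced to True.
  then D is forced to True.
  then E is forced to True.
C is now unconstrained; take C = False.
So A = F, B = T, C = F, D = T, E = T is a satisfying assignment.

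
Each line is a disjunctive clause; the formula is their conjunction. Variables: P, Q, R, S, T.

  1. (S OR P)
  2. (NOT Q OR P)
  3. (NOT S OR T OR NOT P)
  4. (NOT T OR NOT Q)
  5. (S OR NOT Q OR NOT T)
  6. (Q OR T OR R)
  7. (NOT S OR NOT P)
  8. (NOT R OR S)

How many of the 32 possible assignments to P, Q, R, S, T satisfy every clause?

5

Satisfying assignments:
  P=0 Q=0 R=0 S=1 T=1
  P=0 Q=0 R=1 S=1 T=0
  P=0 Q=0 R=1 S=1 T=1
  P=1 Q=0 R=0 S=0 T=1
  P=1 Q=1 R=0 S=0 T=0
Count: 5.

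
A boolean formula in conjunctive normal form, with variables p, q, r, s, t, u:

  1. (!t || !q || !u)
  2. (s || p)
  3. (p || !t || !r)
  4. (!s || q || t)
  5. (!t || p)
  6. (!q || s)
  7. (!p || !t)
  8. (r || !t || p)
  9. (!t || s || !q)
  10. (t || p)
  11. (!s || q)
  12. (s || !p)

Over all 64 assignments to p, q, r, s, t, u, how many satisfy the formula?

The models are:
  p=T q=T r=F s=T t=F u=F
  p=T q=T r=F s=T t=F u=T
  p=T q=T r=T s=T t=F u=F
  p=T q=T r=T s=T t=F u=T
Count: 4.

4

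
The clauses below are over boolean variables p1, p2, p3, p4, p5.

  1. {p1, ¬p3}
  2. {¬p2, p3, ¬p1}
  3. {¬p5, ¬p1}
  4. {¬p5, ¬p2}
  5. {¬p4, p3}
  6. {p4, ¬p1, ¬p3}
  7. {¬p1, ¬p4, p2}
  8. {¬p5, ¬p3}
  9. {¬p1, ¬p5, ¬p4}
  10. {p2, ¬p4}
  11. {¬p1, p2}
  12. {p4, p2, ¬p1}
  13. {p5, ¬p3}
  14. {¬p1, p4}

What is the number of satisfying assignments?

3

Satisfying assignments:
  p1=F p2=F p3=F p4=F p5=F
  p1=F p2=F p3=F p4=F p5=T
  p1=F p2=T p3=F p4=F p5=F
Count: 3.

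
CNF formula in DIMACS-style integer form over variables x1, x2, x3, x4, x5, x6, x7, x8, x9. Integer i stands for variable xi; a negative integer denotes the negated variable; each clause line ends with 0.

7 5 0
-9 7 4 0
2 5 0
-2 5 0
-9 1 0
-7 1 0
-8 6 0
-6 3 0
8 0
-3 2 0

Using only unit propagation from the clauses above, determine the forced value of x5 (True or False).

True

(x8) is a unit clause: x8 = True.
From (x6 OR NOT x8) and x8 = True: x6 = True.
(NOT x6 OR x3) with x6 = True leaves only x3, so x3 = True.
From (x2 OR NOT x3) and x3 = True: x2 = True.
From (x5 OR NOT x2) and x2 = True: x5 = True.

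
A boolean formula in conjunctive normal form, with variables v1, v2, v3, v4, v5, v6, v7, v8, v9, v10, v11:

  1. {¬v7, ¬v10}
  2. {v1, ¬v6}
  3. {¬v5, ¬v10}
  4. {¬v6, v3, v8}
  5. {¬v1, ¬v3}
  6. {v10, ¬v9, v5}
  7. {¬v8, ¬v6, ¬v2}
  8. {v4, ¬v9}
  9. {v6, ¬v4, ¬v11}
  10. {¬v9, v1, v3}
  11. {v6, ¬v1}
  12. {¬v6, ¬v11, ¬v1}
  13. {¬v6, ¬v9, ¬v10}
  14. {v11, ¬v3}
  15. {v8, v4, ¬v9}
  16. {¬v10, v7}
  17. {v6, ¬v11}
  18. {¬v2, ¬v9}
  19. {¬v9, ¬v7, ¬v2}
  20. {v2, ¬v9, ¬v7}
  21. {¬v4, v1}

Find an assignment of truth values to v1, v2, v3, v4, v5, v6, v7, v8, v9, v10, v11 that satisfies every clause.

v1 = 0  v2 = 1  v3 = 0  v4 = 0  v5 = 0  v6 = 0  v7 = 1  v8 = 0  v9 = 0  v10 = 0  v11 = 0

Pure literal: v9 appears only negated; assign v9 = False.
Branch on v1: take v1 = False.
  then v6 is forced to False.
  then v11 is forced to False.
  then v3 is forced to False.
  then v4 is forced to False.
Branch on v5: take v5 = False.
Set v7 = True and propagate.
  then v10 is forced to False.
v2, v8 are now unconstrained; take v2 = True, v8 = False.
Check each clause:
  1. {¬v10, ¬v7} — ¬v10 is true.
  2. {¬v6, v1} — ¬v6 is true.
  3. {¬v5, ¬v10} — ¬v5 is true.
  4. {v3, ¬v6, v8} — ¬v6 is true.
  5. {¬v3, ¬v1} — ¬v3 is true.
  6. {¬v9, v5, v10} — ¬v9 is true.
  7. {¬v6, ¬v2, ¬v8} — ¬v8 is true.
  8. {v4, ¬v9} — ¬v9 is true.
  9. {v6, ¬v4, ¬v11} — ¬v4 is true.
  10. {¬v9, v3, v1} — ¬v9 is true.
  11. {v6, ¬v1} — ¬v1 is true.
  12. {¬v1, ¬v11, ¬v6} — ¬v6 is true.
  13. {¬v10, ¬v9, ¬v6} — ¬v6 is true.
  14. {v11, ¬v3} — ¬v3 is true.
  15. {v8, v4, ¬v9} — ¬v9 is true.
  16. {¬v10, v7} — ¬v10 is true.
  17. {¬v11, v6} — ¬v11 is true.
  18. {¬v2, ¬v9} — ¬v9 is true.
  19. {¬v7, ¬v9, ¬v2} — ¬v9 is true.
  20. {¬v7, v2, ¬v9} — v2 is true.
  21. {v1, ¬v4} — ¬v4 is true.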